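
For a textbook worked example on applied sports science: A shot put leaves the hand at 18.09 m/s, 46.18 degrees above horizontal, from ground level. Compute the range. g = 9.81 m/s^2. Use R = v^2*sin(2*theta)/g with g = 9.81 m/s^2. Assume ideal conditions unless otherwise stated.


R = v^2 * sin(2*theta) / g
Convert angle to radians: theta = 46.18 deg = 0.806 rad
sin(2*theta) = sin(1.612) = 0.9992
R = 18.09^2 * 0.9992 / 9.81
R = 327.2481 * 0.9992 / 9.81 = 33.3303 m

33.3303 m


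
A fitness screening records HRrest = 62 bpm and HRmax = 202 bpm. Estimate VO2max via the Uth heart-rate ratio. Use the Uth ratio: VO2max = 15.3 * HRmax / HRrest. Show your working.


VO2max = 15.3 * HRmax / HRrest
VO2max = 15.3 * 202 / 62
VO2max = 3090.6 / 62 = 49.8484 mL/kg/min

49.8484 mL/kg/min


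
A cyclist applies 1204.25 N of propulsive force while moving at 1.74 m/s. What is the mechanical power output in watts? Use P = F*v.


P = F * v
P = 1204.25 * 1.74
P = 2095.395 W

2095.395 W


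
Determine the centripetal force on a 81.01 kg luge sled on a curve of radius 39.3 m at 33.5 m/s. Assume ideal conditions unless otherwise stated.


Fc = m * v^2 / r
v^2 = 33.5^2 = 1122.25
Fc = 81.01 * 1122.25 / 39.3
Fc = 90913.4725 / 39.3 = 2313.3199 N

2313.3199 N


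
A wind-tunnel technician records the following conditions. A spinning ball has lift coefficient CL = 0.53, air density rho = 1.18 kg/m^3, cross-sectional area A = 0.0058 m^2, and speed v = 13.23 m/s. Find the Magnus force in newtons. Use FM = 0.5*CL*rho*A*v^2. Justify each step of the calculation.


FM = 0.5 * CL * rho * A * v^2
FM = 0.5 * 0.53 * 1.18 * 0.0058 * 13.23^2
v^2 = 175.0329
FM = 0.5 * 0.53 * 1.18 * 0.0058 * 175.0329 = 0.3175 N

0.3175 N


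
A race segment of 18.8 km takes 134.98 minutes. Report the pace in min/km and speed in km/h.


Pace = time / distance = 134.98 min / 18.8 km = 7.1798 min/km
Speed = distance / time_in_hours = 18.8 / 2.2497 hr
Speed = 8.3568 km/h

7.1798 min/km, 8.3568 km/h


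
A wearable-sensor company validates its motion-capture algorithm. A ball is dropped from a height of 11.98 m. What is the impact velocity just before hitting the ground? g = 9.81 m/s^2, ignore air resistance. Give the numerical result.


v = sqrt(2 * g * h)
v = sqrt(2 * 9.81 * 11.98)
v = sqrt(235.0476) = 15.3313 m/s

15.3313 m/s


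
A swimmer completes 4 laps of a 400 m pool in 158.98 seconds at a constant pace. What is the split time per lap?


Split time = total_time / n_laps = 158.98 / 4
Split time = 39.745 s per lap

39.745 s


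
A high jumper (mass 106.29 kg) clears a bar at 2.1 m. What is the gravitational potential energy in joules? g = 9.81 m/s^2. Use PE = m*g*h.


PE = m * g * h
PE = 106.29 * 9.81 * 2.1
PE = 1042.7049 * 2.1 = 2189.6803 J

2189.6803 J


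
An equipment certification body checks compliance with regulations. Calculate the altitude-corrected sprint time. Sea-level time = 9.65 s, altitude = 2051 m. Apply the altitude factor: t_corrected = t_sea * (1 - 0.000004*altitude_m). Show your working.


Correction factor = 1 - 0.000004 * 2051 = 0.991796
t_corrected = t_sea * factor = 9.65 * 0.991796
t_corrected = 9.5708 s

9.5708 s


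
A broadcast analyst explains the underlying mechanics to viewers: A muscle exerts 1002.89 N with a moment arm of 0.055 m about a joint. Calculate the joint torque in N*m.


tau = F * d
tau = 1002.89 * 0.055
tau = 55.1589 N*m

55.1589 N*m


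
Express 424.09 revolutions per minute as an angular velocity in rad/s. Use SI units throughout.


omega = RPM * 2 * pi / 60
omega = 424.09 * 2 * 3.14159 / 60
omega = 2664.6361 / 60 = 44.4106 rad/s

44.4106 rad/s


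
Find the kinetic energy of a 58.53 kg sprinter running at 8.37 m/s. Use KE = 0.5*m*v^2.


KE = 0.5 * m * v^2
KE = 0.5 * 58.53 * 8.37^2
KE = 0.5 * 58.53 * 70.0569 = 2050.2152 J

2050.2152 J


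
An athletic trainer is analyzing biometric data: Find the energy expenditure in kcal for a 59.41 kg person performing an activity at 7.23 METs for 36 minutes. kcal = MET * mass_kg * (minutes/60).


kcal = MET * mass * time_hr
Convert time: 36 min = 0.6 hr
kcal = 7.23 * 59.41 * 0.6
kcal = 257.7206 kcal

257.7206 kcal


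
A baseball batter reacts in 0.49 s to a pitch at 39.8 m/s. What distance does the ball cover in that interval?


d = v * t
d = 39.8 * 0.49
d = 19.502 m

19.502 m


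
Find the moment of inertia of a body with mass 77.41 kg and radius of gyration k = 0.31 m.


I = m * k^2
I = 77.41 * 0.31^2
I = 77.41 * 0.0961 = 7.4391 kg*m^2

7.4391 kg*m^2


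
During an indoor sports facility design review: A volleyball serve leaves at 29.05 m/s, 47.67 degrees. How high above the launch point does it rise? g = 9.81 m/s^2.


H = (v*sin(theta))^2 / (2*g)
vy = v*sin(theta) = 29.05 * sin(47.67 deg) = 21.476 m/s
H = vy^2 / (2*g) = 461.2204 / (2*9.81)
H = 461.2204 / 19.62 = 23.5077 m

23.5077 m


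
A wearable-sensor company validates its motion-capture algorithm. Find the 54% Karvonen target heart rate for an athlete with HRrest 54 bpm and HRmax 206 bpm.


Target = HRrest + pct*(HRmax - HRrest)
Heart rate reserve = HRmax - HRrest = 206 - 54 = 152 bpm
Fraction = 54% = 0.54
Target = 54 + 0.54 * 152
Target = 54 + 82.08 = 136.08 bpm

136.08 bpm


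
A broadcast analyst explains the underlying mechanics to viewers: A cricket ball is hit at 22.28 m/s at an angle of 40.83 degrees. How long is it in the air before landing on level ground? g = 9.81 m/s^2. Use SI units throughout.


T = 2*v*sin(theta)/g
sin(theta) = sin(40.83 deg) = 0.6538
T = 2*22.28*0.6538 / 9.81
T = 29.1341 / 9.81 = 2.9698 s

2.9698 s


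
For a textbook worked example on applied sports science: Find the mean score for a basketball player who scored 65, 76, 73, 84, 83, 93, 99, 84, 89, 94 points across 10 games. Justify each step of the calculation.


Average = sum / n
Sum = 840
Average = 840 / 10 = 84

84


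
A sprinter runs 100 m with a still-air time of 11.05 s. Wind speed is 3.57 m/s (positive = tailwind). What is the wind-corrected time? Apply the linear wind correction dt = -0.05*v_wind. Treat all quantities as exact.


dt = -0.05 * v_wind = -0.05 * 3.57 = -0.1785 s
t_corrected = t_still + dt = 11.05 + (-0.1785)
t_corrected = 10.8715 s

10.8715 s


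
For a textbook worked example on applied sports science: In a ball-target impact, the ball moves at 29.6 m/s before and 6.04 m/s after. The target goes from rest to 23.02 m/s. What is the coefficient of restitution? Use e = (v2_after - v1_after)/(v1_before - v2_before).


e = (v2_after - v1_after) / (v1_before - v2_before)
Numerator = 23.02 - 6.04 = 16.98
Denominator = 29.6 - 0 = 29.6
e = 16.98 / 29.6 = 0.5736

0.5736


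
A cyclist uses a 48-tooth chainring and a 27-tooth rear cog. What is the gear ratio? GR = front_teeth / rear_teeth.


GR = front_teeth / rear_teeth
GR = 48 / 27
GR = 1.7778

1.7778


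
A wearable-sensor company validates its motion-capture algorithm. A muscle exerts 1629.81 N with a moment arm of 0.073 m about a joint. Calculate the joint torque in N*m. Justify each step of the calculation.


tau = F * d
tau = 1629.81 * 0.073
tau = 118.9761 N*m

118.9761 N*m


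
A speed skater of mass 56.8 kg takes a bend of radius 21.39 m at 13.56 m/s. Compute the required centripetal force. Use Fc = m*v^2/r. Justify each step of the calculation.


Fc = m * v^2 / r
v^2 = 13.56^2 = 183.8736
Fc = 56.8 * 183.8736 / 21.39
Fc = 10444.0205 / 21.39 = 488.2665 N

488.2665 N


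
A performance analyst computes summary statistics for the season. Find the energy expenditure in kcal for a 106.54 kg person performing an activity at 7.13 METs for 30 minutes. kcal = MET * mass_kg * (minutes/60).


kcal = MET * mass * time_hr
Convert time: 30 min = 0.5 hr
kcal = 7.13 * 106.54 * 0.5
kcal = 379.8151 kcal

379.8151 kcal


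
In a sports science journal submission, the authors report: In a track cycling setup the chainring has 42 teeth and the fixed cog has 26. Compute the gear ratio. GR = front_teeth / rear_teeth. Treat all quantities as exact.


GR = front_teeth / rear_teeth
GR = 42 / 26
GR = 1.6154

1.6154


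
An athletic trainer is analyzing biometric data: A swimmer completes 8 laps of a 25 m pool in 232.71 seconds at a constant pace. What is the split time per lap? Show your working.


Split time = total_time / n_laps = 232.71 / 8
Split time = 29.0888 s per lap

29.0888 s


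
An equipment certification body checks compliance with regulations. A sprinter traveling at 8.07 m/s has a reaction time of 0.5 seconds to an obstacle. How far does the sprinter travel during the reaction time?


d = v * t
d = 8.07 * 0.5
d = 4.035 m

4.035 m


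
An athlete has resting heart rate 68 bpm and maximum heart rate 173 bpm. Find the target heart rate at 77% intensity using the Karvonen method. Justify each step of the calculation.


Target = HRrest + pct*(HRmax - HRrest)
Heart rate reserve = HRmax - HRrest = 173 - 68 = 105 bpm
Fraction = 77% = 0.77
Target = 68 + 0.77 * 105
Target = 68 + 80.85 = 148.85 bpm

148.85 bpm


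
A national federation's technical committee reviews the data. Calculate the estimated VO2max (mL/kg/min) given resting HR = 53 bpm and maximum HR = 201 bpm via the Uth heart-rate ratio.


VO2max = 15.3 * HRmax / HRrest
VO2max = 15.3 * 201 / 53
VO2max = 3075.3 / 53 = 58.0245 mL/kg/min

58.0245 mL/kg/min


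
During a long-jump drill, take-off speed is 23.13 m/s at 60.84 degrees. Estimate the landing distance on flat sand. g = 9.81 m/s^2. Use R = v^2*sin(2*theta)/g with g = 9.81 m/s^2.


R = v^2 * sin(2*theta) / g
Convert angle to radians: theta = 60.84 deg = 1.0619 rad
sin(2*theta) = sin(2.1237) = 0.851
R = 23.13^2 * 0.851 / 9.81
R = 534.9969 * 0.851 / 9.81 = 46.4097 m

46.4097 m


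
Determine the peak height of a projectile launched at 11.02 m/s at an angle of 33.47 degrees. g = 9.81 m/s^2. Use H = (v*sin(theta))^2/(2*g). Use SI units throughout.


H = (v*sin(theta))^2 / (2*g)
vy = v*sin(theta) = 11.02 * sin(33.47 deg) = 6.0775 m/s
H = vy^2 / (2*g) = 36.9364 / (2*9.81)
H = 36.9364 / 19.62 = 1.8826 m

1.8826 m


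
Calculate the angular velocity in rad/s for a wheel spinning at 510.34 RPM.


omega = RPM * 2 * pi / 60
omega = 510.34 * 2 * 3.14159 / 60
omega = 3206.5608 / 60 = 53.4427 rad/s

53.4427 rad/s


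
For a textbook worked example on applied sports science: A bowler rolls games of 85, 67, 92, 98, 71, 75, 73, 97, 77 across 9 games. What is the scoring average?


Average = sum / n
Sum = 735
Average = 735 / 9 = 81.6667

81.6667


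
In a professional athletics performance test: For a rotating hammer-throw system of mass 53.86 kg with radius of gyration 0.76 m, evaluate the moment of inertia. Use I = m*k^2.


I = m * k^2
I = 53.86 * 0.76^2
I = 53.86 * 0.5776 = 31.1095 kg*m^2

31.1095 kg*m^2


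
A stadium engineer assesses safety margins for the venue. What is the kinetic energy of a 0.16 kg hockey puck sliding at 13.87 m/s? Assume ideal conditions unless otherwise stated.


KE = 0.5 * m * v^2
KE = 0.5 * 0.16 * 13.87^2
KE = 0.5 * 0.16 * 192.3769 = 15.3902 J

15.3902 J


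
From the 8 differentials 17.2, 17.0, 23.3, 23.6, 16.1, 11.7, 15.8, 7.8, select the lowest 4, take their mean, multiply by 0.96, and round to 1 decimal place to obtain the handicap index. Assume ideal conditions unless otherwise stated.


All differentials: 17.2, 17.0, 23.3, 23.6, 16.1, 11.7, 15.8, 7.8
Sorted: 7.8, 11.7, 15.8, 16.1, 17.0, 17.2, 23.3, 23.6
Best 4: 7.8, 11.7, 15.8, 16.1
Average of best = 51.4 / 4 = 12.85
Raw index = 12.85 * 0.96 = 12.336
Handicap index = round(12.336, 1) = 12.3

12.3


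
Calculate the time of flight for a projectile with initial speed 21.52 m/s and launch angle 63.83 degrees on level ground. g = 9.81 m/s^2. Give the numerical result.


T = 2*v*sin(theta)/g
sin(theta) = sin(63.83 deg) = 0.8975
T = 2*21.52*0.8975 / 9.81
T = 38.6279 / 9.81 = 3.9376 s

3.9376 s


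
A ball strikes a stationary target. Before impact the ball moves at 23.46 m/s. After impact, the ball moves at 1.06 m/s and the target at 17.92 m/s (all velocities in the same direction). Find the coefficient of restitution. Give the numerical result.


e = (v2_after - v1_after) / (v1_before - v2_before)
Numerator = 17.92 - 1.06 = 16.86
Denominator = 23.46 - 0 = 23.46
e = 16.86 / 23.46 = 0.7187

0.7187


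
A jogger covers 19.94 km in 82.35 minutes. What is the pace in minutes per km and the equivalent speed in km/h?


Pace = time / distance = 82.35 min / 19.94 km = 4.1299 min/km
Speed = distance / time_in_hours = 19.94 / 1.3725 hr
Speed = 14.5282 km/h

4.1299 min/km, 14.5282 km/h


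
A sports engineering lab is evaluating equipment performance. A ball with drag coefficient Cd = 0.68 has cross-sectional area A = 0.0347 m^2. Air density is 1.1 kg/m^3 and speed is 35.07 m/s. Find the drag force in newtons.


Fd = 0.5 * Cd * rho * A * v^2
Fd = 0.5 * 0.68 * 1.1 * 0.0347 * 35.07^2
v^2 = 1229.9049
Fd = 0.5 * 0.68 * 1.1 * 0.0347 * 1229.9049 = 15.9615 N

15.9615 N


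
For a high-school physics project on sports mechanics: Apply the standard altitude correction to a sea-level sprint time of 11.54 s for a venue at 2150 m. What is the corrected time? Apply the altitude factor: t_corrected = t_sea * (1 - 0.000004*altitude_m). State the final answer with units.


Correction factor = 1 - 0.000004 * 2150 = 0.9914
t_corrected = t_sea * factor = 11.54 * 0.9914
t_corrected = 11.4408 s

11.4408 s


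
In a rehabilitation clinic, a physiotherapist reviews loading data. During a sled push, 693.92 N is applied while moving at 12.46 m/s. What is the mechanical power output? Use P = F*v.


P = F * v
P = 693.92 * 12.46
P = 8646.2432 W

8646.2432 W


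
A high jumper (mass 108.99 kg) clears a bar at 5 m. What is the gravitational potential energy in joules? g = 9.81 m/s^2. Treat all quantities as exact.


PE = m * g * h
PE = 108.99 * 9.81 * 5
PE = 1069.1919 * 5 = 5345.9595 J

5345.9595 J


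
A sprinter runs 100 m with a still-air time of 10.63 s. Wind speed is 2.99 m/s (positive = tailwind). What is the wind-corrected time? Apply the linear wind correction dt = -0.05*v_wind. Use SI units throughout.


dt = -0.05 * v_wind = -0.05 * 2.99 = -0.1495 s
t_corrected = t_still + dt = 10.63 + (-0.1495)
t_corrected = 10.4805 s

10.4805 s


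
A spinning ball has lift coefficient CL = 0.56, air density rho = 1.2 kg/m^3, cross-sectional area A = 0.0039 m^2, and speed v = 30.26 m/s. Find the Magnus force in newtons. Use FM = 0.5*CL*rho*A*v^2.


FM = 0.5 * CL * rho * A * v^2
FM = 0.5 * 0.56 * 1.2 * 0.0039 * 30.26^2
v^2 = 915.6676
FM = 0.5 * 0.56 * 1.2 * 0.0039 * 915.6676 = 1.1999 N

1.1999 N


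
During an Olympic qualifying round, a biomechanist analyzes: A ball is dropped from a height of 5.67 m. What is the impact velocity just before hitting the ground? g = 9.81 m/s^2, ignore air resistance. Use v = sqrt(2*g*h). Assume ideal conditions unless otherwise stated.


v = sqrt(2 * g * h)
v = sqrt(2 * 9.81 * 5.67)
v = sqrt(111.2454) = 10.5473 m/s

10.5473 m/s


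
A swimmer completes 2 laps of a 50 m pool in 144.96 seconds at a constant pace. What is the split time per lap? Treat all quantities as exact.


Split time = total_time / n_laps = 144.96 / 2
Split time = 72.48 s per lap

72.48 s


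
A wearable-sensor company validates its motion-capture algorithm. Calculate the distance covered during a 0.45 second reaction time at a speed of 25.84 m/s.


d = v * t
d = 25.84 * 0.45
d = 11.628 m

11.628 m


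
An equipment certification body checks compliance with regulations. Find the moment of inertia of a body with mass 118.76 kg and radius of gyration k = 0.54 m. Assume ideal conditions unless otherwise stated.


I = m * k^2
I = 118.76 * 0.54^2
I = 118.76 * 0.2916 = 34.6304 kg*m^2

34.6304 kg*m^2


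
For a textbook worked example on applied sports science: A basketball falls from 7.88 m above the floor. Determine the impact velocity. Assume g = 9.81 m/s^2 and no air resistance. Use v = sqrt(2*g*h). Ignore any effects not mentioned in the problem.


v = sqrt(2 * g * h)
v = sqrt(2 * 9.81 * 7.88)
v = sqrt(154.6056) = 12.4341 m/s

12.4341 m/s


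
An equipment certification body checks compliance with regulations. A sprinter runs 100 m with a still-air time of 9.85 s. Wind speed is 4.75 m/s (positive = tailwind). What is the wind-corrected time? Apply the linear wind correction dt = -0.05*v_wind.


dt = -0.05 * v_wind = -0.05 * 4.75 = -0.2375 s
t_corrected = t_still + dt = 9.85 + (-0.2375)
t_corrected = 9.6125 s

9.6125 s


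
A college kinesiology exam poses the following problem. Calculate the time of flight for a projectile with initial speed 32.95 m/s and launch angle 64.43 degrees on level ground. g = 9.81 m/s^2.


T = 2*v*sin(theta)/g
sin(theta) = sin(64.43 deg) = 0.9021
T = 2*32.95*0.9021 / 9.81
T = 59.4457 / 9.81 = 6.0597 s

6.0597 s


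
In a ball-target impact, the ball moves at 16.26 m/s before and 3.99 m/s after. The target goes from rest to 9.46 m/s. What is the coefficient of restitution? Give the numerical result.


e = (v2_after - v1_after) / (v1_before - v2_before)
Numerator = 9.46 - 3.99 = 5.47
Denominator = 16.26 - 0 = 16.26
e = 5.47 / 16.26 = 0.3364

0.3364


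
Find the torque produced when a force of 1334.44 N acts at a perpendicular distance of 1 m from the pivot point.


tau = F * d
tau = 1334.44 * 1
tau = 1334.44 N*m

1334.44 N*m


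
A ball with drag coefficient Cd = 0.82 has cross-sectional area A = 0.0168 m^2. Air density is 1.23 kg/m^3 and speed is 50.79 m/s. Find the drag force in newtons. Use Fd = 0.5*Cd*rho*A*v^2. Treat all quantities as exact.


Fd = 0.5 * Cd * rho * A * v^2
Fd = 0.5 * 0.82 * 1.23 * 0.0168 * 50.79^2
v^2 = 2579.6241
Fd = 0.5 * 0.82 * 1.23 * 0.0168 * 2579.6241 = 21.8552 N

21.8552 N


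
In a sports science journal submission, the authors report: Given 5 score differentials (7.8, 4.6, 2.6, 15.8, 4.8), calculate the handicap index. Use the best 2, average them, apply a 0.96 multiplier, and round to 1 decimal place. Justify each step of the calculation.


All differentials: 7.8, 4.6, 2.6, 15.8, 4.8
Sorted: 2.6, 4.6, 4.8, 7.8, 15.8
Best 2: 2.6, 4.6
Average of best = 7.2 / 2 = 3.6
Raw index = 3.6 * 0.96 = 3.456
Handicap index = round(3.456, 1) = 3.5

3.5


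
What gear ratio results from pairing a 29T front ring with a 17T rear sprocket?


GR = front_teeth / rear_teeth
GR = 29 / 17
GR = 1.7059

1.7059


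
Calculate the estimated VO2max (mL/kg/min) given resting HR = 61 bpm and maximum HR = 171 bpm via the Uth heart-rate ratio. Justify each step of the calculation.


VO2max = 15.3 * HRmax / HRrest
VO2max = 15.3 * 171 / 61
VO2max = 2616.3 / 61 = 42.8902 mL/kg/min

42.8902 mL/kg/min


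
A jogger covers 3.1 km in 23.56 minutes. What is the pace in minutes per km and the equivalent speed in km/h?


Pace = time / distance = 23.56 min / 3.1 km = 7.6 min/km
Speed = distance / time_in_hours = 3.1 / 0.3927 hr
Speed = 7.8947 km/h

7.6 min/km, 7.8947 km/h


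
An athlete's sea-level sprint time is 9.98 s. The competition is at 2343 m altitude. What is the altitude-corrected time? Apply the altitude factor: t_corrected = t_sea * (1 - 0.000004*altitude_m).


Correction factor = 1 - 0.000004 * 2343 = 0.990628
t_corrected = t_sea * factor = 9.98 * 0.990628
t_corrected = 9.8865 s

9.8865 s


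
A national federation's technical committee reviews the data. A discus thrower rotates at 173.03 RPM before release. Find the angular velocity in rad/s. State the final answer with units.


omega = RPM * 2 * pi / 60
omega = 173.03 * 2 * 3.14159 / 60
omega = 1087.1796 / 60 = 18.1197 rad/s

18.1197 rad/s


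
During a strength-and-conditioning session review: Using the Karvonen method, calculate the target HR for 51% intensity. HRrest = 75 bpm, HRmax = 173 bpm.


Target = HRrest + pct*(HRmax - HRrest)
Heart rate reserve = HRmax - HRrest = 173 - 75 = 98 bpm
Fraction = 51% = 0.51
Target = 75 + 0.51 * 98
Target = 75 + 49.98 = 124.98 bpm

124.98 bpm


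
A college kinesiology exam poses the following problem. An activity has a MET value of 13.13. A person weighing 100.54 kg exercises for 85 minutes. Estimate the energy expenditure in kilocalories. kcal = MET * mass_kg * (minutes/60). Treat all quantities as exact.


kcal = MET * mass * time_hr
Convert time: 85 min = 1.4167 hr
kcal = 13.13 * 100.54 * 1.4167
kcal = 1870.1278 kcal

1870.1278 kcal


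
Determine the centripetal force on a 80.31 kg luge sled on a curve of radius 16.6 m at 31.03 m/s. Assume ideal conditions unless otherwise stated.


Fc = m * v^2 / r
v^2 = 31.03^2 = 962.8609
Fc = 80.31 * 962.8609 / 16.6
Fc = 77327.3589 / 16.6 = 4658.2746 N

4658.2746 N


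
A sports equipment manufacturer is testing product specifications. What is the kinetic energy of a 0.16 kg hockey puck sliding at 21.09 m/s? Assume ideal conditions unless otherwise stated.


KE = 0.5 * m * v^2
KE = 0.5 * 0.16 * 21.09^2
KE = 0.5 * 0.16 * 444.7881 = 35.583 J

35.583 J


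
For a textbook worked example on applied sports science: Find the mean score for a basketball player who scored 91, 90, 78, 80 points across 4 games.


Average = sum / n
Sum = 339
Average = 339 / 4 = 84.75

84.75


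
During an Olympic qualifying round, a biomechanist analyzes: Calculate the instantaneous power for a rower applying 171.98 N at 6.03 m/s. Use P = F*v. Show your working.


P = F * v
P = 171.98 * 6.03
P = 1037.0394 W

1037.0394 W


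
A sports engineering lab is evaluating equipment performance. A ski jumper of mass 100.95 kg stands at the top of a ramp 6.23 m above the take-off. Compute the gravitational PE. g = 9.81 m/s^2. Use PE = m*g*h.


PE = m * g * h
PE = 100.95 * 9.81 * 6.23
PE = 990.3195 * 6.23 = 6169.6905 J

6169.6905 J


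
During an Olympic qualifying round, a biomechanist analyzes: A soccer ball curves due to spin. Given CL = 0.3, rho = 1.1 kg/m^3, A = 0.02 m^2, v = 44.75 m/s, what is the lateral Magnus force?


FM = 0.5 * CL * rho * A * v^2
FM = 0.5 * 0.3 * 1.1 * 0.02 * 44.75^2
v^2 = 2002.5625
FM = 0.5 * 0.3 * 1.1 * 0.02 * 2002.5625 = 6.6085 N

6.6085 N


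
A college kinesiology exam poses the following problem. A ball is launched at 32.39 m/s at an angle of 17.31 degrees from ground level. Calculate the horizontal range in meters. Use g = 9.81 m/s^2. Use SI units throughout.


R = v^2 * sin(2*theta) / g
Convert angle to radians: theta = 17.31 deg = 0.3021 rad
sin(2*theta) = sin(0.6042) = 0.5681
R = 32.39^2 * 0.5681 / 9.81
R = 1049.1121 * 0.5681 / 9.81 = 60.7577 m

60.7577 m


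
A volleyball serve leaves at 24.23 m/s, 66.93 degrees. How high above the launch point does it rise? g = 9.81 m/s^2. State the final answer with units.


H = (v*sin(theta))^2 / (2*g)
vy = v*sin(theta) = 24.23 * sin(66.93 deg) = 22.2922 m/s
H = vy^2 / (2*g) = 496.9444 / (2*9.81)
H = 496.9444 / 19.62 = 25.3285 m

25.3285 m


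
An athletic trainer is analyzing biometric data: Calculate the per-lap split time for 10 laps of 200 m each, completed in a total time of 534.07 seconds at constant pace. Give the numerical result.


Split time = total_time / n_laps = 534.07 / 10
Split time = 53.407 s per lap

53.407 s


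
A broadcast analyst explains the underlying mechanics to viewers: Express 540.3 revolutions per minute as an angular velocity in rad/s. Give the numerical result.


omega = RPM * 2 * pi / 60
omega = 540.3 * 2 * 3.14159 / 60
omega = 3394.805 / 60 = 56.5801 rad/s

56.5801 rad/s


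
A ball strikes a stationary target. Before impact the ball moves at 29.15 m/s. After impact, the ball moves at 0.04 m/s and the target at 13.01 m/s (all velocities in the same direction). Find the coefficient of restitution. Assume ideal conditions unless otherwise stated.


e = (v2_after - v1_after) / (v1_before - v2_before)
Numerator = 13.01 - 0.04 = 12.97
Denominator = 29.15 - 0 = 29.15
e = 12.97 / 29.15 = 0.4449

0.4449


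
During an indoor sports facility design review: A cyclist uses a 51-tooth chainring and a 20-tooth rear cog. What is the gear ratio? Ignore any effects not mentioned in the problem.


GR = front_teeth / rear_teeth
GR = 51 / 20
GR = 2.55

2.55


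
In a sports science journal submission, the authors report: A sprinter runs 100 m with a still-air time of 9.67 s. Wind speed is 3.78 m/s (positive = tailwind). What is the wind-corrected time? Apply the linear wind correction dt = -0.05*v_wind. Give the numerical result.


dt = -0.05 * v_wind = -0.05 * 3.78 = -0.189 s
t_corrected = t_still + dt = 9.67 + (-0.189)
t_corrected = 9.481 s

9.481 s


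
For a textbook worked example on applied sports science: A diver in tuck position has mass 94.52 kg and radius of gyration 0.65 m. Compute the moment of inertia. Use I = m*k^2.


I = m * k^2
I = 94.52 * 0.65^2
I = 94.52 * 0.4225 = 39.9347 kg*m^2

39.9347 kg*m^2


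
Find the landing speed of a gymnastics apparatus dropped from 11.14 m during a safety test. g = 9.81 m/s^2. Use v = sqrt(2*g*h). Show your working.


v = sqrt(2 * g * h)
v = sqrt(2 * 9.81 * 11.14)
v = sqrt(218.5668) = 14.784 m/s

14.784 m/s


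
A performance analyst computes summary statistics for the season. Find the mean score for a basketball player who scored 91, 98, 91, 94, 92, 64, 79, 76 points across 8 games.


Average = sum / n
Sum = 685
Average = 685 / 8 = 85.625

85.625


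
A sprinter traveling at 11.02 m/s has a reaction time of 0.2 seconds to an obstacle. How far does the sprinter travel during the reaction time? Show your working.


d = v * t
d = 11.02 * 0.2
d = 2.204 m

2.204 m


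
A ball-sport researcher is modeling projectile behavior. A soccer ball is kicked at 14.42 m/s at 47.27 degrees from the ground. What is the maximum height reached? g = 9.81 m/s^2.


H = (v*sin(theta))^2 / (2*g)
vy = v*sin(theta) = 14.42 * sin(47.27 deg) = 10.5923 m/s
H = vy^2 / (2*g) = 112.1978 / (2*9.81)
H = 112.1978 / 19.62 = 5.7185 m

5.7185 m


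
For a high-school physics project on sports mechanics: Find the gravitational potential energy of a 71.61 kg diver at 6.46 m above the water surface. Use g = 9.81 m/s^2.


PE = m * g * h
PE = 71.61 * 9.81 * 6.46
PE = 702.4941 * 6.46 = 4538.1119 J

4538.1119 J


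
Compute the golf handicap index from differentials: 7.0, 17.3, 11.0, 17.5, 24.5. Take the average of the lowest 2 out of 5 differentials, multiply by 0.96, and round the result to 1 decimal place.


All differentials: 7.0, 17.3, 11.0, 17.5, 24.5
Sorted: 7.0, 11.0, 17.3, 17.5, 24.5
Best 2: 7.0, 11.0
Average of best = 18 / 2 = 9
Raw index = 9 * 0.96 = 8.64
Handicap index = round(8.64, 1) = 8.6

8.6


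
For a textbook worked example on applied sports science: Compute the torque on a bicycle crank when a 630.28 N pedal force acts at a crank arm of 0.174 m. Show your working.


tau = F * d
tau = 630.28 * 0.174
tau = 109.6687 N*m

109.6687 N*m


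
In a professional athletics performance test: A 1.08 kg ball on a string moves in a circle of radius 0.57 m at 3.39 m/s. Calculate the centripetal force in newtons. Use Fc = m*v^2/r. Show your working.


Fc = m * v^2 / r
v^2 = 3.39^2 = 11.4921
Fc = 1.08 * 11.4921 / 0.57
Fc = 12.4115 / 0.57 = 21.7745 N

21.7745 N


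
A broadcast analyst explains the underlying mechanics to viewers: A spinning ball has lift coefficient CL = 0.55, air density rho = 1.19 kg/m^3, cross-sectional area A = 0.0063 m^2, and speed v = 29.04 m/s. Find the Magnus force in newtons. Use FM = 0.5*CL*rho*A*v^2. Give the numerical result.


FM = 0.5 * CL * rho * A * v^2
FM = 0.5 * 0.55 * 1.19 * 0.0063 * 29.04^2
v^2 = 843.3216
FM = 0.5 * 0.55 * 1.19 * 0.0063 * 843.3216 = 1.7387 N

1.7387 N


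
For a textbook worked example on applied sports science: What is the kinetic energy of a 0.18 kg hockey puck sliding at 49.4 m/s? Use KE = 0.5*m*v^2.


KE = 0.5 * m * v^2
KE = 0.5 * 0.18 * 49.4^2
KE = 0.5 * 0.18 * 2440.36 = 219.6324 J

219.6324 J


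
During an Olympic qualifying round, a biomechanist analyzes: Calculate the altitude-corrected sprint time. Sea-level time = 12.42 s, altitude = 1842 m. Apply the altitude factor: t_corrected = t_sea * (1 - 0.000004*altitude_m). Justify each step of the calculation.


Correction factor = 1 - 0.000004 * 1842 = 0.992632
t_corrected = t_sea * factor = 12.42 * 0.992632
t_corrected = 12.3285 s

12.3285 s


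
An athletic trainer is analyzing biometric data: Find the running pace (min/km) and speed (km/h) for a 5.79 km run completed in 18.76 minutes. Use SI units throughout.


Pace = time / distance = 18.76 min / 5.79 km = 3.2401 min/km
Speed = distance / time_in_hours = 5.79 / 0.3127 hr
Speed = 18.5181 km/h

3.2401 min/km, 18.5181 km/h


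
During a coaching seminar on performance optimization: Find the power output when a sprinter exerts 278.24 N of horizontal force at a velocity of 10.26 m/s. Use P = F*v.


P = F * v
P = 278.24 * 10.26
P = 2854.7424 W

2854.7424 W


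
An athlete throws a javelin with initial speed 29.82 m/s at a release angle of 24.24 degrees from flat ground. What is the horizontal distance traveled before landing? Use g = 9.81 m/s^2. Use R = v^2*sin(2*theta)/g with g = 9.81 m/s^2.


R = v^2 * sin(2*theta) / g
Convert angle to radians: theta = 24.24 deg = 0.4231 rad
sin(2*theta) = sin(0.8461) = 0.7487
R = 29.82^2 * 0.7487 / 9.81
R = 889.2324 * 0.7487 / 9.81 = 67.8685 m

67.8685 m


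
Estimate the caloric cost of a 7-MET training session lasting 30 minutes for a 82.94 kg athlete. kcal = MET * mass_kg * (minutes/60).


kcal = MET * mass * time_hr
Convert time: 30 min = 0.5 hr
kcal = 7 * 82.94 * 0.5
kcal = 290.29 kcal

290.29 kcal


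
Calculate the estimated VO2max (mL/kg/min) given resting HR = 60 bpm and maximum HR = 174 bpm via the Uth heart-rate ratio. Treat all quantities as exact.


VO2max = 15.3 * HRmax / HRrest
VO2max = 15.3 * 174 / 60
VO2max = 2662.2 / 60 = 44.37 mL/kg/min

44.37 mL/kg/min


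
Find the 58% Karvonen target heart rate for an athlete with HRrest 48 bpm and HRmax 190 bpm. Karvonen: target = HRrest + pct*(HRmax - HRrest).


Target = HRrest + pct*(HRmax - HRrest)
Heart rate reserve = HRmax - HRrest = 190 - 48 = 142 bpm
Fraction = 58% = 0.58
Target = 48 + 0.58 * 142
Target = 48 + 82.36 = 130.36 bpm

130.36 bpm


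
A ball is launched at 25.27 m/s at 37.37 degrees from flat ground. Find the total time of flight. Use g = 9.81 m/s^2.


T = 2*v*sin(theta)/g
sin(theta) = sin(37.37 deg) = 0.607
T = 2*25.27*0.607 / 9.81
T = 30.6757 / 9.81 = 3.127 s

3.127 s


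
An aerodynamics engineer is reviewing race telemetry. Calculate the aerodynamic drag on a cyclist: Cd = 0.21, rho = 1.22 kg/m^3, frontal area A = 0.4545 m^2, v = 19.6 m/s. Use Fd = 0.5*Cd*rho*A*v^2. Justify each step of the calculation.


Fd = 0.5 * Cd * rho * A * v^2
Fd = 0.5 * 0.21 * 1.22 * 0.4545 * 19.6^2
v^2 = 384.16
Fd = 0.5 * 0.21 * 1.22 * 0.4545 * 384.16 = 22.3664 N

22.3664 N


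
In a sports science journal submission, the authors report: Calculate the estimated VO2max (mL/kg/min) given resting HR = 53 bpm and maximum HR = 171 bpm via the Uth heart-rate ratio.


VO2max = 15.3 * HRmax / HRrest
VO2max = 15.3 * 171 / 53
VO2max = 2616.3 / 53 = 49.3642 mL/kg/min

49.3642 mL/kg/min


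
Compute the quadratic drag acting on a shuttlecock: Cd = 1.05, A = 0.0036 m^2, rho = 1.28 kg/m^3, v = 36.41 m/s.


Fd = 0.5 * Cd * rho * A * v^2
Fd = 0.5 * 1.05 * 1.28 * 0.0036 * 36.41^2
v^2 = 1325.6881
Fd = 0.5 * 1.05 * 1.28 * 0.0036 * 1325.6881 = 3.2071 N

3.2071 N


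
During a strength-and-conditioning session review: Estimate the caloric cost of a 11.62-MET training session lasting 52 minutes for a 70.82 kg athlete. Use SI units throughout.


kcal = MET * mass * time_hr
Convert time: 52 min = 0.8667 hr
kcal = 11.62 * 70.82 * 0.8667
kcal = 713.2046 kcal

713.2046 kcal


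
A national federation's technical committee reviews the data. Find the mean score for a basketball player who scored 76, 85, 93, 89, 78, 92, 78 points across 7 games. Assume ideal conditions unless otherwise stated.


Average = sum / n
Sum = 591
Average = 591 / 7 = 84.4286

84.4286


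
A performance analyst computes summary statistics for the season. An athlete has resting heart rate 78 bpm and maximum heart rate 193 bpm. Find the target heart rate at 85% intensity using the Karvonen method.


Target = HRrest + pct*(HRmax - HRrest)
Heart rate reserve = HRmax - HRrest = 193 - 78 = 115 bpm
Fraction = 85% = 0.85
Target = 78 + 0.85 * 115
Target = 78 + 97.75 = 175.75 bpm

175.75 bpm


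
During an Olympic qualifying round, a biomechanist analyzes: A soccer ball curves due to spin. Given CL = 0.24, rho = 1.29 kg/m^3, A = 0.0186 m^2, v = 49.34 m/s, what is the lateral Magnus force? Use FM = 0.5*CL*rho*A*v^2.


FM = 0.5 * CL * rho * A * v^2
FM = 0.5 * 0.24 * 1.29 * 0.0186 * 49.34^2
v^2 = 2434.4356
FM = 0.5 * 0.24 * 1.29 * 0.0186 * 2434.4356 = 7.0094 N

7.0094 N


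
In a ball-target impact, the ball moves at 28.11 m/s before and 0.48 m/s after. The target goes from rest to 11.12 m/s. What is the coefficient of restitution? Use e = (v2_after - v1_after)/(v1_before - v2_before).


e = (v2_after - v1_after) / (v1_before - v2_before)
Numerator = 11.12 - 0.48 = 10.64
Denominator = 28.11 - 0 = 28.11
e = 10.64 / 28.11 = 0.3785

0.3785


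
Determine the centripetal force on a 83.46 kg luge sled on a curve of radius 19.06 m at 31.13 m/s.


Fc = m * v^2 / r
v^2 = 31.13^2 = 969.0769
Fc = 83.46 * 969.0769 / 19.06
Fc = 80879.1581 / 19.06 = 4243.3976 N

4243.3976 N


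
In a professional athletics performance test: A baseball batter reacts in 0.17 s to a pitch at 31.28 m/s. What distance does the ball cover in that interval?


d = v * t
d = 31.28 * 0.17
d = 5.3176 m

5.3176 m


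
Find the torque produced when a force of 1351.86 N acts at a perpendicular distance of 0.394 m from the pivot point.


tau = F * d
tau = 1351.86 * 0.394
tau = 532.6328 N*m

532.6328 N*m


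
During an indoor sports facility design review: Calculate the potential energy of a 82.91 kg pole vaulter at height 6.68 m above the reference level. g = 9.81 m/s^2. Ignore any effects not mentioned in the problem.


PE = m * g * h
PE = 82.91 * 9.81 * 6.68
PE = 813.3471 * 6.68 = 5433.1586 J

5433.1586 J


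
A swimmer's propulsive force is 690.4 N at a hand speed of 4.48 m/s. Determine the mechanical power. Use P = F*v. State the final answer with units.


P = F * v
P = 690.4 * 4.48
P = 3092.992 W

3092.992 W


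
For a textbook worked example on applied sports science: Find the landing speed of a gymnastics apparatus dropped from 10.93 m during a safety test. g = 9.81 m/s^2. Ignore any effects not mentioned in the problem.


v = sqrt(2 * g * h)
v = sqrt(2 * 9.81 * 10.93)
v = sqrt(214.4466) = 14.644 m/s

14.644 m/s


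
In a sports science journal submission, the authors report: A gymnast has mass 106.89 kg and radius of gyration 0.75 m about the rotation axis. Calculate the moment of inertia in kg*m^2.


I = m * k^2
I = 106.89 * 0.75^2
I = 106.89 * 0.5625 = 60.1256 kg*m^2

60.1256 kg*m^2


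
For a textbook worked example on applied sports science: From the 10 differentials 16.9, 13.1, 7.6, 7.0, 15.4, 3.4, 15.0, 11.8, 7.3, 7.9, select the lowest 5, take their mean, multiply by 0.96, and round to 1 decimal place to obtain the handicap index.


All differentials: 16.9, 13.1, 7.6, 7.0, 15.4, 3.4, 15.0, 11.8, 7.3, 7.9
Sorted: 3.4, 7.0, 7.3, 7.6, 7.9, 11.8, 13.1, 15.0, 15.4, 16.9
Best 5: 3.4, 7.0, 7.3, 7.6, 7.9
Average of best = 33.2 / 5 = 6.64
Raw index = 6.64 * 0.96 = 6.3744
Handicap index = round(6.3744, 1) = 6.4

6.4


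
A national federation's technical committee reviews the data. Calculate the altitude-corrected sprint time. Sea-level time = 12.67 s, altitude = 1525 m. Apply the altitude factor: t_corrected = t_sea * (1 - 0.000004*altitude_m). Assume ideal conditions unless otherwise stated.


Correction factor = 1 - 0.000004 * 1525 = 0.9939
t_corrected = t_sea * factor = 12.67 * 0.9939
t_corrected = 12.5927 s

12.5927 s


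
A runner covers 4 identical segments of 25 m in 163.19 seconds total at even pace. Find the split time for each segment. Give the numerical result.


Split time = total_time / n_laps = 163.19 / 4
Split time = 40.7975 s per lap

40.7975 s


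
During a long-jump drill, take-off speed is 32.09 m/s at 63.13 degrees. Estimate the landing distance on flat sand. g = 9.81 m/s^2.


R = v^2 * sin(2*theta) / g
Convert angle to radians: theta = 63.13 deg = 1.1018 rad
sin(2*theta) = sin(2.2037) = 0.8063
R = 32.09^2 * 0.8063 / 9.81
R = 1029.7681 * 0.8063 / 9.81 = 84.6427 m

84.6427 m


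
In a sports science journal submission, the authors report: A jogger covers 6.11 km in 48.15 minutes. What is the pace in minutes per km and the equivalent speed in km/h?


Pace = time / distance = 48.15 min / 6.11 km = 7.8805 min/km
Speed = distance / time_in_hours = 6.11 / 0.8025 hr
Speed = 7.6137 km/h

7.8805 min/km, 7.6137 km/h


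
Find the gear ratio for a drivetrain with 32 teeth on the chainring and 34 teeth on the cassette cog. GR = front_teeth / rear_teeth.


GR = front_teeth / rear_teeth
GR = 32 / 34
GR = 0.9412

0.9412


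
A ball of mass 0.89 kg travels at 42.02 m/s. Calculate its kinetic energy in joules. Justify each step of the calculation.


KE = 0.5 * m * v^2
KE = 0.5 * 0.89 * 42.02^2
KE = 0.5 * 0.89 * 1765.6804 = 785.7278 J

785.7278 J


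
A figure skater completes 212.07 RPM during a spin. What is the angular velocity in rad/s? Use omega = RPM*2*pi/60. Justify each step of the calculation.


omega = RPM * 2 * pi / 60
omega = 212.07 * 2 * 3.14159 / 60
omega = 1332.4751 / 60 = 22.2079 rad/s

22.2079 rad/s


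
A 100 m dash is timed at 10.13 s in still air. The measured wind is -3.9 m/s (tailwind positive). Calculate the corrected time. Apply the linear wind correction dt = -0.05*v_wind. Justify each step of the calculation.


dt = -0.05 * v_wind = -0.05 * -3.9 = 0.195 s
t_corrected = t_still + dt = 10.13 + (0.195)
t_corrected = 10.325 s

10.325 s


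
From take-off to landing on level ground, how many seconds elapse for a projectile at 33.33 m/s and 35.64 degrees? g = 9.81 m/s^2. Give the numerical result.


T = 2*v*sin(theta)/g
sin(theta) = sin(35.64 deg) = 0.5827
T = 2*33.33*0.5827 / 9.81
T = 38.8421 / 9.81 = 3.9594 s

3.9594 s


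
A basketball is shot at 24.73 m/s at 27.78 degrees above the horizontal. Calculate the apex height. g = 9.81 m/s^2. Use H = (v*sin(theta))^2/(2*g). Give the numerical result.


H = (v*sin(theta))^2 / (2*g)
vy = v*sin(theta) = 24.73 * sin(27.78 deg) = 11.5261 m/s
H = vy^2 / (2*g) = 132.8511 / (2*9.81)
H = 132.8511 / 19.62 = 6.7712 m

6.7712 m


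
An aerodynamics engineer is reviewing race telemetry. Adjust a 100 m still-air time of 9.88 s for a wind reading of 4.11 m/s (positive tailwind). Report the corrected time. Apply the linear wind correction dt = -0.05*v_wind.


dt = -0.05 * v_wind = -0.05 * 4.11 = -0.2055 s
t_corrected = t_still + dt = 9.88 + (-0.2055)
t_corrected = 9.6745 s

9.6745 s


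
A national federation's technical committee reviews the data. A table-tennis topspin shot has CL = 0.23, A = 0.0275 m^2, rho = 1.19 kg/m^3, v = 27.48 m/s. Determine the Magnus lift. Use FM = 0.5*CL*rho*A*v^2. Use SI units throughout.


FM = 0.5 * CL * rho * A * v^2
FM = 0.5 * 0.23 * 1.19 * 0.0275 * 27.48^2
v^2 = 755.1504
FM = 0.5 * 0.23 * 1.19 * 0.0275 * 755.1504 = 2.8419 N

2.8419 N


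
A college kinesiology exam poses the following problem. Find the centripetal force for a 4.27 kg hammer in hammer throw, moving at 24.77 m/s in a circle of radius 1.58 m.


Fc = m * v^2 / r
v^2 = 24.77^2 = 613.5529
Fc = 4.27 * 613.5529 / 1.58
Fc = 2619.8709 / 1.58 = 1658.1461 N

1658.1461 N


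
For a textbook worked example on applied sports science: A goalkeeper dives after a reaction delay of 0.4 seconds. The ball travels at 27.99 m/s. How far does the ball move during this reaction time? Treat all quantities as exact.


d = v * t
d = 27.99 * 0.4
d = 11.196 m

11.196 m
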